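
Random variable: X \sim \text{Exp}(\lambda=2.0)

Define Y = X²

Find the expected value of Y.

E[X²] = Var(X) + (E[X])² = 0.25 + 0.25 = 0.5

0.5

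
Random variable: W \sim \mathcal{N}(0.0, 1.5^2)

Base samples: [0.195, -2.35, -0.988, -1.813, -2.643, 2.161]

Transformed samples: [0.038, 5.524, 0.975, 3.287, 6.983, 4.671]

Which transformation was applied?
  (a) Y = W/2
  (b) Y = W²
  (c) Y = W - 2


Checking option (b) Y = W²:
  W = 0.195 -> Y = 0.038 ✓
  W = -2.35 -> Y = 5.524 ✓
  W = -0.988 -> Y = 0.975 ✓
All samples match this transformation.

(b) W²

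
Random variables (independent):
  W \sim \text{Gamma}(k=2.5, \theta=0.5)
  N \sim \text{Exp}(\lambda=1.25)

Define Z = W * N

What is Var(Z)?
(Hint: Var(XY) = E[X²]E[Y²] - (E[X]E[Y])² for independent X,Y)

Var(XY) = E[X²]E[Y²] - (E[X]E[Y])²
E[W] = 1.25, Var(W) = 0.625
E[N] = 0.8, Var(N) = 0.64
E[W²] = 0.625 + 1.25² = 2.1875
E[N²] = 0.64 + 0.8² = 1.28
Var(Z) = 2.1875*1.28 - (1.25*0.8)²
= 2.8 - 1 = 1.8

1.8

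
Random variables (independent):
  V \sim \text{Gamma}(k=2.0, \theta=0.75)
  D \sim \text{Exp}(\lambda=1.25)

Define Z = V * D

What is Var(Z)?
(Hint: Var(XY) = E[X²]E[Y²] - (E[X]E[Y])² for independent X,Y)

Var(XY) = E[X²]E[Y²] - (E[X]E[Y])²
E[V] = 1.5, Var(V) = 1.125
E[D] = 0.8, Var(D) = 0.64
E[V²] = 1.125 + 1.5² = 3.375
E[D²] = 0.64 + 0.8² = 1.28
Var(Z) = 3.375*1.28 - (1.5*0.8)²
= 4.32 - 1.44 = 2.88

2.88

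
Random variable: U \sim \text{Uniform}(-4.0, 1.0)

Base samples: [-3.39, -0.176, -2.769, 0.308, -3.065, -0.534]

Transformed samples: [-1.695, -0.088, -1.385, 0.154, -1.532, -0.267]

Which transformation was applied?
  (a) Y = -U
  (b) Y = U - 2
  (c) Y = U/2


Checking option (c) Y = U/2:
  U = -3.39 -> Y = -1.695 ✓
  U = -0.176 -> Y = -0.088 ✓
  U = -2.769 -> Y = -1.385 ✓
All samples match this transformation.

(c) U/2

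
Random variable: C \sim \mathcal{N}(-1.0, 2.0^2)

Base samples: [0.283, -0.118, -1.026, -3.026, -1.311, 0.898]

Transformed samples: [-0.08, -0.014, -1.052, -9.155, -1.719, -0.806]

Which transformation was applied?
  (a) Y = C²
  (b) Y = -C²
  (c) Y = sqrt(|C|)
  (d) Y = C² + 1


Checking option (b) Y = -C²:
  C = 0.283 -> Y = -0.08 ✓
  C = -0.118 -> Y = -0.014 ✓
  C = -1.026 -> Y = -1.052 ✓
All samples match this transformation.

(b) -C²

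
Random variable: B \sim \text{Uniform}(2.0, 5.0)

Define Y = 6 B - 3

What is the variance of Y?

For Y = aB + b: Var(Y) = a² * Var(B)
Var(B) = (5 - 2)^2/12 = 0.75
Var(Y) = 6² * 0.75 = 36 * 0.75 = 27

27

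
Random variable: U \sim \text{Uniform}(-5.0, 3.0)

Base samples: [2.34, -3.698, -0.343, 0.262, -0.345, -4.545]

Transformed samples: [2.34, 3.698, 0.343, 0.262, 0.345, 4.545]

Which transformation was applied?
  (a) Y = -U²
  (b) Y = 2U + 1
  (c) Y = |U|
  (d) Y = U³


Checking option (c) Y = |U|:
  U = 2.34 -> Y = 2.34 ✓
  U = -3.698 -> Y = 3.698 ✓
  U = -0.343 -> Y = 0.343 ✓
All samples match this transformation.

(c) |U|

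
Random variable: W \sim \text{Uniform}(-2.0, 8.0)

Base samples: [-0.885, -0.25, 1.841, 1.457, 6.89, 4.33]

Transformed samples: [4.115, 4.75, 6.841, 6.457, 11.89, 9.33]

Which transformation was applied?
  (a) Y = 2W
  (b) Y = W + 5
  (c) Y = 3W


Checking option (b) Y = W + 5:
  W = -0.885 -> Y = 4.115 ✓
  W = -0.25 -> Y = 4.75 ✓
  W = 1.841 -> Y = 6.841 ✓
All samples match this transformation.

(b) W + 5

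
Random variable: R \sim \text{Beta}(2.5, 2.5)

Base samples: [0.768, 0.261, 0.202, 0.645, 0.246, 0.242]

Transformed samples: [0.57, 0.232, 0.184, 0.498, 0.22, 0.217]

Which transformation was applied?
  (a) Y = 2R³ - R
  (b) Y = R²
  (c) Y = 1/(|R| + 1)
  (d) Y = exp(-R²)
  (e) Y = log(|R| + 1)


Checking option (e) Y = log(|R| + 1):
  R = 0.768 -> Y = 0.57 ✓
  R = 0.261 -> Y = 0.232 ✓
  R = 0.202 -> Y = 0.184 ✓
All samples match this transformation.

(e) log(|R| + 1)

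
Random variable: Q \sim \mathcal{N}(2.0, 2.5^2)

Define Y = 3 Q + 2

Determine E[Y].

For Y = 3Q + 2:
E[Y] = 3 * E[Q] + 2
E[Q] = 2.0 = 2
E[Y] = 3 * 2 + 2 = 8

8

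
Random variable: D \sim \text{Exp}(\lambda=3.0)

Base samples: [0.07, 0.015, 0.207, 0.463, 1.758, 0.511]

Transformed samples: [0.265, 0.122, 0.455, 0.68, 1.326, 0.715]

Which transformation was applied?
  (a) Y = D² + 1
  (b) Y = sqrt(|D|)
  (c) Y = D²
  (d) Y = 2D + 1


Checking option (b) Y = sqrt(|D|):
  D = 0.07 -> Y = 0.265 ✓
  D = 0.015 -> Y = 0.122 ✓
  D = 0.207 -> Y = 0.455 ✓
All samples match this transformation.

(b) sqrt(|D|)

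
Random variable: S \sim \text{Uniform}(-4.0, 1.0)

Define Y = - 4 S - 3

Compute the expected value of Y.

For Y = -4S - 3:
E[Y] = -4 * E[S] - 3
E[S] = (-4 + 1)/2 = -1.5
E[Y] = -4 * (-1.5) - 3 = 3

3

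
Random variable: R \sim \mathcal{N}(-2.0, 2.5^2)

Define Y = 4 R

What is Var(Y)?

For Y = aR + b: Var(Y) = a² * Var(R)
Var(R) = 2.5^2 = 6.25
Var(Y) = 4² * 6.25 = 16 * 6.25 = 100

100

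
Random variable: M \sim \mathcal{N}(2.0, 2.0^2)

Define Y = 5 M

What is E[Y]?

For Y = 5M:
E[Y] = 5 * E[M]
E[M] = 2.0 = 2
E[Y] = 5 * 2 = 10

10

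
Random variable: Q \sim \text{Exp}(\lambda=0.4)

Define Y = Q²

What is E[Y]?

Using E[X²] = Var(X) + (E[X])²:
E[Q] = 2.5
Var(Q) = 1/0.4^2 = 6.25
E[Q²] = 6.25 + 2.5² = 6.25 + 6.25 = 12.5

12.5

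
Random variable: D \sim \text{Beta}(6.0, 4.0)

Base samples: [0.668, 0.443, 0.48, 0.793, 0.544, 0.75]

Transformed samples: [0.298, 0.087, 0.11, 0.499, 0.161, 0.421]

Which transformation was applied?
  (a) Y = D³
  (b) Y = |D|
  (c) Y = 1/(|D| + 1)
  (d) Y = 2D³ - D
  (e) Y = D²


Checking option (a) Y = D³:
  D = 0.668 -> Y = 0.298 ✓
  D = 0.443 -> Y = 0.087 ✓
  D = 0.48 -> Y = 0.11 ✓
All samples match this transformation.

(a) D³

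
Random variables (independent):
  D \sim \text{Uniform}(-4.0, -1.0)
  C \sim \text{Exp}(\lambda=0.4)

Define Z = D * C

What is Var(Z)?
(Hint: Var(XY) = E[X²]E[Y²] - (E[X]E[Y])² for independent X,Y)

Var(XY) = E[X²]E[Y²] - (E[X]E[Y])²
E[D] = -2.5, Var(D) = 0.75
E[C] = 2.5, Var(C) = 6.25
E[D²] = 0.75 + (-2.5)² = 7
E[C²] = 6.25 + 2.5² = 12.5
Var(Z) = 7*12.5 - (-2.5*2.5)²
= 87.5 - 39.0625 = 48.4375

48.4375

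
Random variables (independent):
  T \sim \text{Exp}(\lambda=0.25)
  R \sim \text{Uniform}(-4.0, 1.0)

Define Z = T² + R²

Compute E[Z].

E[Z] = E[T²] + E[R²]
E[T²] = Var(T) + E[T]² = 16 + 16 = 32
E[R²] = Var(R) + E[R]² = 2.0833333 + 2.25 = 4.3333333
E[Z] = 32 + 4.3333333 = 36.333333

36.333333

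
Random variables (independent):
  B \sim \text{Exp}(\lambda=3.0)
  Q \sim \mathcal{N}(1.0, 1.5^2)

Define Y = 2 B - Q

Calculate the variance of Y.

For independent RVs: Var(aX + bY) = a²Var(X) + b²Var(Y)
Var(B) = 0.11111111
Var(Q) = 2.25
Var(Y) = 2²*0.11111111 + (-1)²*2.25
= 4*0.11111111 + 1*2.25 = 2.6944444

2.6944444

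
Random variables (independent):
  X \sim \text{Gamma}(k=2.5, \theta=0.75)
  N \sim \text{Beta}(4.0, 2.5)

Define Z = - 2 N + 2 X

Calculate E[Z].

E[Z] = 2*E[X] - 2*E[N]
E[X] = 1.875
E[N] = 0.61538462
E[Z] = 2*1.875 - 2*0.61538462 = 2.5192308

2.5192308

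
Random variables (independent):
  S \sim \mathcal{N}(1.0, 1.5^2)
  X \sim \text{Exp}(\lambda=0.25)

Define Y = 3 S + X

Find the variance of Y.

For independent RVs: Var(aX + bY) = a²Var(X) + b²Var(Y)
Var(S) = 2.25
Var(X) = 16
Var(Y) = 3²*2.25 + 1²*16
= 9*2.25 + 1*16 = 36.25

36.25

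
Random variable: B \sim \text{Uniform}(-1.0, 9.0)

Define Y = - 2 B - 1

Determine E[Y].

For Y = -2B - 1:
E[Y] = -2 * E[B] - 1
E[B] = (-1 + 9)/2 = 4
E[Y] = -2 * 4 - 1 = -9

-9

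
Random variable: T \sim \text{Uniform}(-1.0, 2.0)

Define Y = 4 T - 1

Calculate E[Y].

For Y = 4T - 1:
E[Y] = 4 * E[T] - 1
E[T] = (-1 + 2)/2 = 0.5
E[Y] = 4 * 0.5 - 1 = 1

1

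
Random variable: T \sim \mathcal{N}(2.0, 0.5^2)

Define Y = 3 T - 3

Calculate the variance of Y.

For Y = aT + b: Var(Y) = a² * Var(T)
Var(T) = 0.5^2 = 0.25
Var(Y) = 3² * 0.25 = 9 * 0.25 = 2.25

2.25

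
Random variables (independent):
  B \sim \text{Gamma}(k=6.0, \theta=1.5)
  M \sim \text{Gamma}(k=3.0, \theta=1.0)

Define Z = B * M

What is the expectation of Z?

For independent RVs: E[XY] = E[X]*E[Y]
E[B] = 9
E[M] = 3
E[Z] = 9 * 3 = 27

27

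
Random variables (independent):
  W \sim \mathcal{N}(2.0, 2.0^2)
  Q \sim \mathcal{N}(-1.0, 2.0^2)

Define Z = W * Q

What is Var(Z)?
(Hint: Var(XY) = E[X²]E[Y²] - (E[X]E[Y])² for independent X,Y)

Var(XY) = E[X²]E[Y²] - (E[X]E[Y])²
E[W] = 2, Var(W) = 4
E[Q] = -1, Var(Q) = 4
E[W²] = 4 + 2² = 8
E[Q²] = 4 + (-1)² = 5
Var(Z) = 8*5 - (2*(-1))²
= 40 - 4 = 36

36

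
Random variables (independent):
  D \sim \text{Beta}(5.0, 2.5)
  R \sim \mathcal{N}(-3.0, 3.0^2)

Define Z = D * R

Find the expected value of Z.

For independent RVs: E[XY] = E[X]*E[Y]
E[D] = 0.66666667
E[R] = -3
E[Z] = 0.66666667 * (-3) = -2

-2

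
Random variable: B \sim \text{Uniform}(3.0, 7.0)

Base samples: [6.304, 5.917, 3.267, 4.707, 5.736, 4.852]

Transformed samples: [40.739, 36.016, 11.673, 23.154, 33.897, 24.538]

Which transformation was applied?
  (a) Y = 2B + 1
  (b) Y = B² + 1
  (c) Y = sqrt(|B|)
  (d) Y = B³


Checking option (b) Y = B² + 1:
  B = 6.304 -> Y = 40.739 ✓
  B = 5.917 -> Y = 36.016 ✓
  B = 3.267 -> Y = 11.673 ✓
All samples match this transformation.

(b) B² + 1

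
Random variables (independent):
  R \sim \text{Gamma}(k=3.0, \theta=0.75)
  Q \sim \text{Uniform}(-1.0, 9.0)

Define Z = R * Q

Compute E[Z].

For independent RVs: E[XY] = E[X]*E[Y]
E[R] = 2.25
E[Q] = 4
E[Z] = 2.25 * 4 = 9

9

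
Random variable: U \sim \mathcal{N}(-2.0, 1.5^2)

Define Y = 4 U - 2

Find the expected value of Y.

For Y = 4U - 2:
E[Y] = 4 * E[U] - 2
E[U] = -2.0 = -2
E[Y] = 4 * (-2) - 2 = -10

-10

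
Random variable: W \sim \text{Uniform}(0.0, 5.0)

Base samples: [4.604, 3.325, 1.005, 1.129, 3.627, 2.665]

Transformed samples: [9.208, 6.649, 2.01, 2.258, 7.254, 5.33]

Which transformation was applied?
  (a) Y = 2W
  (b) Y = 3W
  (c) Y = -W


Checking option (a) Y = 2W:
  W = 4.604 -> Y = 9.208 ✓
  W = 3.325 -> Y = 6.649 ✓
  W = 1.005 -> Y = 2.01 ✓
All samples match this transformation.

(a) 2W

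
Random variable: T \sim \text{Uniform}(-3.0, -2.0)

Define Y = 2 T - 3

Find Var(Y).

For Y = aT + b: Var(Y) = a² * Var(T)
Var(T) = (-2 + 3)^2/12 = 0.083333333
Var(Y) = 2² * 0.083333333 = 4 * 0.083333333 = 0.33333333

0.33333333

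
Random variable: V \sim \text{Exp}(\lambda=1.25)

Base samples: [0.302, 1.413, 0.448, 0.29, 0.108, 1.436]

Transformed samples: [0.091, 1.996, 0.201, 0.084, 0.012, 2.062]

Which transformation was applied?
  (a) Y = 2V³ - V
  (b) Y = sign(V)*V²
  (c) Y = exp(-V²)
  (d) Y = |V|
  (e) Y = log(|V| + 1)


Checking option (b) Y = sign(V)*V²:
  V = 0.302 -> Y = 0.091 ✓
  V = 1.413 -> Y = 1.996 ✓
  V = 0.448 -> Y = 0.201 ✓
All samples match this transformation.

(b) sign(V)*V²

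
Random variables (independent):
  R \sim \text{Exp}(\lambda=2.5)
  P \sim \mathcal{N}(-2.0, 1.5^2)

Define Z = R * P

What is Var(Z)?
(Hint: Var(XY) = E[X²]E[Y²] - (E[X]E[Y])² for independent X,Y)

Var(XY) = E[X²]E[Y²] - (E[X]E[Y])²
E[R] = 0.4, Var(R) = 0.16
E[P] = -2, Var(P) = 2.25
E[R²] = 0.16 + 0.4² = 0.32
E[P²] = 2.25 + (-2)² = 6.25
Var(Z) = 0.32*6.25 - (0.4*(-2))²
= 2 - 0.64 = 1.36

1.36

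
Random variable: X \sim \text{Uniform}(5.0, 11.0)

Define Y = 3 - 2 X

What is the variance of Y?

For Y = aX + b: Var(Y) = a² * Var(X)
Var(X) = (11 - 5)^2/12 = 3
Var(Y) = (-2)² * 3 = 4 * 3 = 12

12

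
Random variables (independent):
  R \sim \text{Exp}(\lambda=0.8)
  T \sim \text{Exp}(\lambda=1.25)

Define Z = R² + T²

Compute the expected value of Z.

E[Z] = E[R²] + E[T²]
E[R²] = Var(R) + E[R]² = 1.5625 + 1.5625 = 3.125
E[T²] = Var(T) + E[T]² = 0.64 + 0.64 = 1.28
E[Z] = 3.125 + 1.28 = 4.405

4.405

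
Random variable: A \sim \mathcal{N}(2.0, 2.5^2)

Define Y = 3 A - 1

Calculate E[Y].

For Y = 3A - 1:
E[Y] = 3 * E[A] - 1
E[A] = 2.0 = 2
E[Y] = 3 * 2 - 1 = 5

5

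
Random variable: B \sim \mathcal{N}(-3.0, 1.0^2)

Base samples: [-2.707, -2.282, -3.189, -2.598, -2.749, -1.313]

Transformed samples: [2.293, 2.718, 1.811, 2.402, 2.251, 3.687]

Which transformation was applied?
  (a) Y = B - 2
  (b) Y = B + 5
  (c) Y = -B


Checking option (b) Y = B + 5:
  B = -2.707 -> Y = 2.293 ✓
  B = -2.282 -> Y = 2.718 ✓
  B = -3.189 -> Y = 1.811 ✓
All samples match this transformation.

(b) B + 5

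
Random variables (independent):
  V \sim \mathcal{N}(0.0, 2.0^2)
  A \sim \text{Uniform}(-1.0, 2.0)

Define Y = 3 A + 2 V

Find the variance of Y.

For independent RVs: Var(aX + bY) = a²Var(X) + b²Var(Y)
Var(V) = 4
Var(A) = 0.75
Var(Y) = 2²*4 + 3²*0.75
= 4*4 + 9*0.75 = 22.75

22.75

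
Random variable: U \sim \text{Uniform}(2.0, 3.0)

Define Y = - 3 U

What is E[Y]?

For Y = -3U:
E[Y] = -3 * E[U]
E[U] = (2 + 3)/2 = 2.5
E[Y] = -3 * 2.5 = -7.5

-7.5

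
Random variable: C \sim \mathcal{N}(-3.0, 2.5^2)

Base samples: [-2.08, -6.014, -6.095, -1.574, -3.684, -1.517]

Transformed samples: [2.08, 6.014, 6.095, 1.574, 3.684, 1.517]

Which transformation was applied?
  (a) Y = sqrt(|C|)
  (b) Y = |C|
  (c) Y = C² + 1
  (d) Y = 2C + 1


Checking option (b) Y = |C|:
  C = -2.08 -> Y = 2.08 ✓
  C = -6.014 -> Y = 6.014 ✓
  C = -6.095 -> Y = 6.095 ✓
All samples match this transformation.

(b) |C|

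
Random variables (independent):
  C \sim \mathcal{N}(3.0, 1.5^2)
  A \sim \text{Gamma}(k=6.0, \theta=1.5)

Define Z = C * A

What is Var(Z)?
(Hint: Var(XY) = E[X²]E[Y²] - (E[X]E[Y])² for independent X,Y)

Var(XY) = E[X²]E[Y²] - (E[X]E[Y])²
E[C] = 3, Var(C) = 2.25
E[A] = 9, Var(A) = 13.5
E[C²] = 2.25 + 3² = 11.25
E[A²] = 13.5 + 9² = 94.5
Var(Z) = 11.25*94.5 - (3*9)²
= 1063.125 - 729 = 334.125

334.125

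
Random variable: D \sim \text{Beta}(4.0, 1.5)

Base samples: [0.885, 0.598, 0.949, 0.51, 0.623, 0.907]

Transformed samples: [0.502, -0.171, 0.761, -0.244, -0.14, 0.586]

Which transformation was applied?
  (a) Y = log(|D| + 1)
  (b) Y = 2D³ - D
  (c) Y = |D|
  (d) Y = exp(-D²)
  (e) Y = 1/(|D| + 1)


Checking option (b) Y = 2D³ - D:
  D = 0.885 -> Y = 0.502 ✓
  D = 0.598 -> Y = -0.171 ✓
  D = 0.949 -> Y = 0.761 ✓
All samples match this transformation.

(b) 2D³ - D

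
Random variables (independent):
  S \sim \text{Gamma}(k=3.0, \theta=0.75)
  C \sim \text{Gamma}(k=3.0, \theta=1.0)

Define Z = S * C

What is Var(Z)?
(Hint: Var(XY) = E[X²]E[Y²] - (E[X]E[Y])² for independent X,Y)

Var(XY) = E[X²]E[Y²] - (E[X]E[Y])²
E[S] = 2.25, Var(S) = 1.6875
E[C] = 3, Var(C) = 3
E[S²] = 1.6875 + 2.25² = 6.75
E[C²] = 3 + 3² = 12
Var(Z) = 6.75*12 - (2.25*3)²
= 81 - 45.5625 = 35.4375

35.4375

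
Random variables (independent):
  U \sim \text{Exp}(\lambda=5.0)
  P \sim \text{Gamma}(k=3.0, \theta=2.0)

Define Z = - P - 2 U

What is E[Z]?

E[Z] = -2*E[U] - 1*E[P]
E[U] = 0.2
E[P] = 6
E[Z] = -2*0.2 - 1*6 = -6.4

-6.4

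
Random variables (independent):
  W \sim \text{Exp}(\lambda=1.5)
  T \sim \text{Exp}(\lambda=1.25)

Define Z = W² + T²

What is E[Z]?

E[Z] = E[W²] + E[T²]
E[W²] = Var(W) + E[W]² = 0.44444444 + 0.44444444 = 0.88888889
E[T²] = Var(T) + E[T]² = 0.64 + 0.64 = 1.28
E[Z] = 0.88888889 + 1.28 = 2.1688889

2.1688889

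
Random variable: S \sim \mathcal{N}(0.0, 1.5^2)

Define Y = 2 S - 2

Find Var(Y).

For Y = aS + b: Var(Y) = a² * Var(S)
Var(S) = 1.5^2 = 2.25
Var(Y) = 2² * 2.25 = 4 * 2.25 = 9

9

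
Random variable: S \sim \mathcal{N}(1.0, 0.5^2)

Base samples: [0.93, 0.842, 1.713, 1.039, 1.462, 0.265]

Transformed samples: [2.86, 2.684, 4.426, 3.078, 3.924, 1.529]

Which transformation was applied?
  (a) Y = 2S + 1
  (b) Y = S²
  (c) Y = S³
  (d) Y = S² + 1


Checking option (a) Y = 2S + 1:
  S = 0.93 -> Y = 2.86 ✓
  S = 0.842 -> Y = 2.684 ✓
  S = 1.713 -> Y = 4.426 ✓
All samples match this transformation.

(a) 2S + 1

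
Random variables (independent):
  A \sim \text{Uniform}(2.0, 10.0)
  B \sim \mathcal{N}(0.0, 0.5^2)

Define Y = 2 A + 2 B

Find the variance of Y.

For independent RVs: Var(aX + bY) = a²Var(X) + b²Var(Y)
Var(A) = 5.3333333
Var(B) = 0.25
Var(Y) = 2²*5.3333333 + 2²*0.25
= 4*5.3333333 + 4*0.25 = 22.333333

22.333333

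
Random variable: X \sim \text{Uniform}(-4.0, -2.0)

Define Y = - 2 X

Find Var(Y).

For Y = aX + b: Var(Y) = a² * Var(X)
Var(X) = (-2 + 4)^2/12 = 0.33333333
Var(Y) = (-2)² * 0.33333333 = 4 * 0.33333333 = 1.3333333

1.3333333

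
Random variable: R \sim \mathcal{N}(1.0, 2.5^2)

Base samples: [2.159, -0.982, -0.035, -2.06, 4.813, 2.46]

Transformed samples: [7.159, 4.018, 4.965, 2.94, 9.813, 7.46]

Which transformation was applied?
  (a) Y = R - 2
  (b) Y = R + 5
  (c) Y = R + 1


Checking option (b) Y = R + 5:
  R = 2.159 -> Y = 7.159 ✓
  R = -0.982 -> Y = 4.018 ✓
  R = -0.035 -> Y = 4.965 ✓
All samples match this transformation.

(b) R + 5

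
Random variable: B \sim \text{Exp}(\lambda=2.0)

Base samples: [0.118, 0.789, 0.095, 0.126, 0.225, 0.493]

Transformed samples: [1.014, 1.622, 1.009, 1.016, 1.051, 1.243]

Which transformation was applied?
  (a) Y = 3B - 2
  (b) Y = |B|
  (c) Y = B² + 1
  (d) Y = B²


Checking option (c) Y = B² + 1:
  B = 0.118 -> Y = 1.014 ✓
  B = 0.789 -> Y = 1.622 ✓
  B = 0.095 -> Y = 1.009 ✓
All samples match this transformation.

(c) B² + 1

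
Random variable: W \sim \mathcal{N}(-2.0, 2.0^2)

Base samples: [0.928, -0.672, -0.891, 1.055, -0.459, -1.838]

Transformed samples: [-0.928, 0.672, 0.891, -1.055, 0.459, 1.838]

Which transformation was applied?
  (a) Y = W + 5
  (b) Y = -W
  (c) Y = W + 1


Checking option (b) Y = -W:
  W = 0.928 -> Y = -0.928 ✓
  W = -0.672 -> Y = 0.672 ✓
  W = -0.891 -> Y = 0.891 ✓
All samples match this transformation.

(b) -W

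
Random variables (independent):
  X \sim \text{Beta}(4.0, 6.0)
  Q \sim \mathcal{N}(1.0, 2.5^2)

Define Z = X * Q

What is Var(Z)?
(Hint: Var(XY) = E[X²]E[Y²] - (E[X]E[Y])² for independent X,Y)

Var(XY) = E[X²]E[Y²] - (E[X]E[Y])²
E[X] = 0.4, Var(X) = 0.021818182
E[Q] = 1, Var(Q) = 6.25
E[X²] = 0.021818182 + 0.4² = 0.18181818
E[Q²] = 6.25 + 1² = 7.25
Var(Z) = 0.18181818*7.25 - (0.4*1)²
= 1.3181818 - 0.16 = 1.1581818

1.1581818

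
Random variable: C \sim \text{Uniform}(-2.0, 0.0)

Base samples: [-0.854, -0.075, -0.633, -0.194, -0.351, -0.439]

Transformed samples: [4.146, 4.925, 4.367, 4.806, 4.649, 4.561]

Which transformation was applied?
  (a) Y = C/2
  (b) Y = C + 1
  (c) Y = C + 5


Checking option (c) Y = C + 5:
  C = -0.854 -> Y = 4.146 ✓
  C = -0.075 -> Y = 4.925 ✓
  C = -0.633 -> Y = 4.367 ✓
All samples match this transformation.

(c) C + 5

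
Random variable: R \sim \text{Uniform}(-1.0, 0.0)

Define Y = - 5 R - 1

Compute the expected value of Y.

For Y = -5R - 1:
E[Y] = -5 * E[R] - 1
E[R] = (-1 + 0)/2 = -0.5
E[Y] = -5 * (-0.5) - 1 = 1.5

1.5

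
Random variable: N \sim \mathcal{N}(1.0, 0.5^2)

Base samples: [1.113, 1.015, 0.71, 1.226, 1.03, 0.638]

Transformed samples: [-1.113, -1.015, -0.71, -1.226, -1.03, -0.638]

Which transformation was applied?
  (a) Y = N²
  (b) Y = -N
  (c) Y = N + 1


Checking option (b) Y = -N:
  N = 1.113 -> Y = -1.113 ✓
  N = 1.015 -> Y = -1.015 ✓
  N = 0.71 -> Y = -0.71 ✓
All samples match this transformation.

(b) -N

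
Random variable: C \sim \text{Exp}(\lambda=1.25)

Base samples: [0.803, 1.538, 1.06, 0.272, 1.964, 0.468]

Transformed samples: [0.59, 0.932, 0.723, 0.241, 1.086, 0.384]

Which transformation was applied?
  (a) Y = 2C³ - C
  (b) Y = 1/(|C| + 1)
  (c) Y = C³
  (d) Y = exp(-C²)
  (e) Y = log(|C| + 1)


Checking option (e) Y = log(|C| + 1):
  C = 0.803 -> Y = 0.59 ✓
  C = 1.538 -> Y = 0.932 ✓
  C = 1.06 -> Y = 0.723 ✓
All samples match this transformation.

(e) log(|C| + 1)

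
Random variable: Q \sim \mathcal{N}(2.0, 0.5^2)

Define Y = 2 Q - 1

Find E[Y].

For Y = 2Q - 1:
E[Y] = 2 * E[Q] - 1
E[Q] = 2.0 = 2
E[Y] = 2 * 2 - 1 = 3

3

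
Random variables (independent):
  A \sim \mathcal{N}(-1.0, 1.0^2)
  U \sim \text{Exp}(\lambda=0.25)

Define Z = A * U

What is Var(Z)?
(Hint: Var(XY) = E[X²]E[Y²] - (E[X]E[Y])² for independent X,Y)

Var(XY) = E[X²]E[Y²] - (E[X]E[Y])²
E[A] = -1, Var(A) = 1
E[U] = 4, Var(U) = 16
E[A²] = 1 + (-1)² = 2
E[U²] = 16 + 4² = 32
Var(Z) = 2*32 - (-1*4)²
= 64 - 16 = 48

48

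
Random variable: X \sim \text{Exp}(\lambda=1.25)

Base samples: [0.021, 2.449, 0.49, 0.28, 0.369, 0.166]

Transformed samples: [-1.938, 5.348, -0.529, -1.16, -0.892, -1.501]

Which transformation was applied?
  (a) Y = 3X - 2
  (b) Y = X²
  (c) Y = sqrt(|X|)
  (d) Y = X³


Checking option (a) Y = 3X - 2:
  X = 0.021 -> Y = -1.938 ✓
  X = 2.449 -> Y = 5.348 ✓
  X = 0.49 -> Y = -0.529 ✓
All samples match this transformation.

(a) 3X - 2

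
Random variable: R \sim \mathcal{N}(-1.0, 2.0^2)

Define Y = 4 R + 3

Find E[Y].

For Y = 4R + 3:
E[Y] = 4 * E[R] + 3
E[R] = -1.0 = -1
E[Y] = 4 * (-1) + 3 = -1

-1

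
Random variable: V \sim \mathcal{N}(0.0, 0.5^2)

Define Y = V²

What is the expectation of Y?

Using E[X²] = Var(X) + (E[X])²:
E[V] = 0
Var(V) = 0.5^2 = 0.25
E[V²] = 0.25 + 0² = 0.25 + 0 = 0.25

0.25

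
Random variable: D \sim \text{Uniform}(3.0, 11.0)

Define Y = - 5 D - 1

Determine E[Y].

For Y = -5D - 1:
E[Y] = -5 * E[D] - 1
E[D] = (3 + 11)/2 = 7
E[Y] = -5 * 7 - 1 = -36

-36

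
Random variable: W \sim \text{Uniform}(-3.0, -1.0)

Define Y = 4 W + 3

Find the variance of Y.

For Y = aW + b: Var(Y) = a² * Var(W)
Var(W) = (-1 + 3)^2/12 = 0.33333333
Var(Y) = 4² * 0.33333333 = 16 * 0.33333333 = 5.3333333

5.3333333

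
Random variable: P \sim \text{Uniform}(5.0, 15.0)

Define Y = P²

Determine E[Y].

E[P²] = Var(P) + (E[P])² = 8.3333333 + 100 = 108.33333

108.33333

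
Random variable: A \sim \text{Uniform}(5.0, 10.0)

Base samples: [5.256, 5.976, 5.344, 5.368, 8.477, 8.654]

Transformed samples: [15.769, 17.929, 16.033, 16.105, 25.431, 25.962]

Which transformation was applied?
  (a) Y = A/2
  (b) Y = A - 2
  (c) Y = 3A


Checking option (c) Y = 3A:
  A = 5.256 -> Y = 15.769 ✓
  A = 5.976 -> Y = 17.929 ✓
  A = 5.344 -> Y = 16.033 ✓
All samples match this transformation.

(c) 3A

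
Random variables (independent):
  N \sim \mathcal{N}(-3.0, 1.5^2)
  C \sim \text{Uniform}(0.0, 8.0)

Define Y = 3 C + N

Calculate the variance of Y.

For independent RVs: Var(aX + bY) = a²Var(X) + b²Var(Y)
Var(N) = 2.25
Var(C) = 5.3333333
Var(Y) = 1²*2.25 + 3²*5.3333333
= 1*2.25 + 9*5.3333333 = 50.25

50.25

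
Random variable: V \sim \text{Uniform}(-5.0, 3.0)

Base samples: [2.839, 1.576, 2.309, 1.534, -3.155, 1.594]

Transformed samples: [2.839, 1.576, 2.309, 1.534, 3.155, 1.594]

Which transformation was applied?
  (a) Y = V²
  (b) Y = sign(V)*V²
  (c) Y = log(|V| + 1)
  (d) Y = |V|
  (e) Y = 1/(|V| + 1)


Checking option (d) Y = |V|:
  V = 2.839 -> Y = 2.839 ✓
  V = 1.576 -> Y = 1.576 ✓
  V = 2.309 -> Y = 2.309 ✓
All samples match this transformation.

(d) |V|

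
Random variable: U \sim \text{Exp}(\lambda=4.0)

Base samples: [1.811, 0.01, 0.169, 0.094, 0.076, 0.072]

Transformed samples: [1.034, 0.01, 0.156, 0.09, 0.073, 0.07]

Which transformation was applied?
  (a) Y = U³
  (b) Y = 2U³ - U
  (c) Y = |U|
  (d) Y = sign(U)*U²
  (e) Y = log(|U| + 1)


Checking option (e) Y = log(|U| + 1):
  U = 1.811 -> Y = 1.034 ✓
  U = 0.01 -> Y = 0.01 ✓
  U = 0.169 -> Y = 0.156 ✓
All samples match this transformation.

(e) log(|U| + 1)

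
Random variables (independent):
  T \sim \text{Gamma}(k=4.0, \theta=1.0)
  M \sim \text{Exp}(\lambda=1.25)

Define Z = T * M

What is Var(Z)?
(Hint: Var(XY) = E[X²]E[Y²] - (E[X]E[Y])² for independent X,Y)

Var(XY) = E[X²]E[Y²] - (E[X]E[Y])²
E[T] = 4, Var(T) = 4
E[M] = 0.8, Var(M) = 0.64
E[T²] = 4 + 4² = 20
E[M²] = 0.64 + 0.8² = 1.28
Var(Z) = 20*1.28 - (4*0.8)²
= 25.6 - 10.24 = 15.36

15.36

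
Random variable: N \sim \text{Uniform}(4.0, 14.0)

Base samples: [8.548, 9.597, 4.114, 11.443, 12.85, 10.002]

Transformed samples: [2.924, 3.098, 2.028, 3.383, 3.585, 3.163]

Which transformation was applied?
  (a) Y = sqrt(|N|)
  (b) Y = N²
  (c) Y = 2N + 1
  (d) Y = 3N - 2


Checking option (a) Y = sqrt(|N|):
  N = 8.548 -> Y = 2.924 ✓
  N = 9.597 -> Y = 3.098 ✓
  N = 4.114 -> Y = 2.028 ✓
All samples match this transformation.

(a) sqrt(|N|)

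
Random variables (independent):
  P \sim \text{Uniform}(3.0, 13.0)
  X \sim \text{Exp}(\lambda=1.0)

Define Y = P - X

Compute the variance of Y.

For independent RVs: Var(aX + bY) = a²Var(X) + b²Var(Y)
Var(P) = 8.3333333
Var(X) = 1
Var(Y) = 1²*8.3333333 + (-1)²*1
= 1*8.3333333 + 1*1 = 9.3333333

9.3333333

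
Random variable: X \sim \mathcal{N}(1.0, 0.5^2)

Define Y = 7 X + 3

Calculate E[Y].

For Y = 7X + 3:
E[Y] = 7 * E[X] + 3
E[X] = 1.0 = 1
E[Y] = 7 * 1 + 3 = 10

10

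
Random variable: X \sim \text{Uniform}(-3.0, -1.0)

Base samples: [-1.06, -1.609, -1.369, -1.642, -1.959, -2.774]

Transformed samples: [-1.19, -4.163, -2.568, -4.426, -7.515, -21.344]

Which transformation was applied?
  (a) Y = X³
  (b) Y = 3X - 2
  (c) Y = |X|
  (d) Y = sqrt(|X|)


Checking option (a) Y = X³:
  X = -1.06 -> Y = -1.19 ✓
  X = -1.609 -> Y = -4.163 ✓
  X = -1.369 -> Y = -2.568 ✓
All samples match this transformation.

(a) X³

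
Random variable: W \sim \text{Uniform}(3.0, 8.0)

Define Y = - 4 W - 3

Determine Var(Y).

For Y = aW + b: Var(Y) = a² * Var(W)
Var(W) = (8 - 3)^2/12 = 2.0833333
Var(Y) = (-4)² * 2.0833333 = 16 * 2.0833333 = 33.333333

33.333333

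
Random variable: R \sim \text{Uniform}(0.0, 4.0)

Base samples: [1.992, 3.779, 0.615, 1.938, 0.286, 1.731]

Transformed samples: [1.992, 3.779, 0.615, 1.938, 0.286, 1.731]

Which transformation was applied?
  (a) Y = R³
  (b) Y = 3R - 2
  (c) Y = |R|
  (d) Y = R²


Checking option (c) Y = |R|:
  R = 1.992 -> Y = 1.992 ✓
  R = 3.779 -> Y = 3.779 ✓
  R = 0.615 -> Y = 0.615 ✓
All samples match this transformation.

(c) |R|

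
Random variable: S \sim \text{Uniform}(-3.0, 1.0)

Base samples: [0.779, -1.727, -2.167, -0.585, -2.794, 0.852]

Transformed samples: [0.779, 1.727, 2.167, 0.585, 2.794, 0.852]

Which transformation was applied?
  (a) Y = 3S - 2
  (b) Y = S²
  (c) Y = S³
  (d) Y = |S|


Checking option (d) Y = |S|:
  S = 0.779 -> Y = 0.779 ✓
  S = -1.727 -> Y = 1.727 ✓
  S = -2.167 -> Y = 2.167 ✓
All samples match this transformation.

(d) |S|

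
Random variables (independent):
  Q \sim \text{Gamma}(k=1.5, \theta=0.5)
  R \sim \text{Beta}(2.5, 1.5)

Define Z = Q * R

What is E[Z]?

For independent RVs: E[XY] = E[X]*E[Y]
E[Q] = 0.75
E[R] = 0.625
E[Z] = 0.75 * 0.625 = 0.46875

0.46875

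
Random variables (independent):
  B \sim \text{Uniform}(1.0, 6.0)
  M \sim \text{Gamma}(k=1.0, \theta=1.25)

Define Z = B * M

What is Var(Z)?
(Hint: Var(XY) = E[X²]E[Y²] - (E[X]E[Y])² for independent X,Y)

Var(XY) = E[X²]E[Y²] - (E[X]E[Y])²
E[B] = 3.5, Var(B) = 2.0833333
E[M] = 1.25, Var(M) = 1.5625
E[B²] = 2.0833333 + 3.5² = 14.333333
E[M²] = 1.5625 + 1.25² = 3.125
Var(Z) = 14.333333*3.125 - (3.5*1.25)²
= 44.791667 - 19.140625 = 25.651042

25.651042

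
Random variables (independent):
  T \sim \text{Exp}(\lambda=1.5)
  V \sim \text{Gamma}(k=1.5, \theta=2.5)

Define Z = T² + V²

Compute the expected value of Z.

E[Z] = E[T²] + E[V²]
E[T²] = Var(T) + E[T]² = 0.44444444 + 0.44444444 = 0.88888889
E[V²] = Var(V) + E[V]² = 9.375 + 14.0625 = 23.4375
E[Z] = 0.88888889 + 23.4375 = 24.326389

24.326389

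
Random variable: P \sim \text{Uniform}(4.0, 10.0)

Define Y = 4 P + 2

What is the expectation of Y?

For Y = 4P + 2:
E[Y] = 4 * E[P] + 2
E[P] = (4 + 10)/2 = 7
E[Y] = 4 * 7 + 2 = 30

30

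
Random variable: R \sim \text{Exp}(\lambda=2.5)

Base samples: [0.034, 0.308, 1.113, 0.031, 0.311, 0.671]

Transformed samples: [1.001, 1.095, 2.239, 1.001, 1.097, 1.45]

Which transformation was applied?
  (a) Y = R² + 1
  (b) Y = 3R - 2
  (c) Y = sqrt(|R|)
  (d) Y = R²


Checking option (a) Y = R² + 1:
  R = 0.034 -> Y = 1.001 ✓
  R = 0.308 -> Y = 1.095 ✓
  R = 1.113 -> Y = 2.239 ✓
All samples match this transformation.

(a) R² + 1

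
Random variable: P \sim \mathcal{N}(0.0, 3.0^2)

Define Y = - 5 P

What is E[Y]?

For Y = -5P:
E[Y] = -5 * E[P]
E[P] = 0.0 = 0
E[Y] = -5 * 0 = 0

0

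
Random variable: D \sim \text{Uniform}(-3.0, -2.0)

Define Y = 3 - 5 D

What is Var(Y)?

For Y = aD + b: Var(Y) = a² * Var(D)
Var(D) = (-2 + 3)^2/12 = 0.083333333
Var(Y) = (-5)² * 0.083333333 = 25 * 0.083333333 = 2.0833333

2.0833333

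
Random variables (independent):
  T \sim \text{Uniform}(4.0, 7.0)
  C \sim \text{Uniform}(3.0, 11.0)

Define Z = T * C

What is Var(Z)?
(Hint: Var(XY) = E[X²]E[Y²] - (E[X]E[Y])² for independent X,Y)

Var(XY) = E[X²]E[Y²] - (E[X]E[Y])²
E[T] = 5.5, Var(T) = 0.75
E[C] = 7, Var(C) = 5.3333333
E[T²] = 0.75 + 5.5² = 31
E[C²] = 5.3333333 + 7² = 54.333333
Var(Z) = 31*54.333333 - (5.5*7)²
= 1684.3333 - 1482.25 = 202.08333

202.08333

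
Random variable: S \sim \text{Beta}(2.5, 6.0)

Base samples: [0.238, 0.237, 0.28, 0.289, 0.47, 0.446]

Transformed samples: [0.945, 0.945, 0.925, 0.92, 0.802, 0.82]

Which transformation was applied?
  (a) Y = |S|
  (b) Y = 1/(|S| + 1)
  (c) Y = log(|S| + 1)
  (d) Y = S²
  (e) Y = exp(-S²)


Checking option (e) Y = exp(-S²):
  S = 0.238 -> Y = 0.945 ✓
  S = 0.237 -> Y = 0.945 ✓
  S = 0.28 -> Y = 0.925 ✓
All samples match this transformation.

(e) exp(-S²)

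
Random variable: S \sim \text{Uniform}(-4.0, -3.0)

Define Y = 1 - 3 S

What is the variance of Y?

For Y = aS + b: Var(Y) = a² * Var(S)
Var(S) = (-3 + 4)^2/12 = 0.083333333
Var(Y) = (-3)² * 0.083333333 = 9 * 0.083333333 = 0.75

0.75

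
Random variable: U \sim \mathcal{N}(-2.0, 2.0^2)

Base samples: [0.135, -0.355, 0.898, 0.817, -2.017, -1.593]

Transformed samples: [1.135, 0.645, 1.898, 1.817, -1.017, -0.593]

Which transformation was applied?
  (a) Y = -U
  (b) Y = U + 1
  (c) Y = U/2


Checking option (b) Y = U + 1:
  U = 0.135 -> Y = 1.135 ✓
  U = -0.355 -> Y = 0.645 ✓
  U = 0.898 -> Y = 1.898 ✓
All samples match this transformation.

(b) U + 1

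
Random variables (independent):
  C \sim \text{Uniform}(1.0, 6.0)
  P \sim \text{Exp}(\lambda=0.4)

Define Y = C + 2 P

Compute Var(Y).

For independent RVs: Var(aX + bY) = a²Var(X) + b²Var(Y)
Var(C) = 2.0833333
Var(P) = 6.25
Var(Y) = 1²*2.0833333 + 2²*6.25
= 1*2.0833333 + 4*6.25 = 27.083333

27.083333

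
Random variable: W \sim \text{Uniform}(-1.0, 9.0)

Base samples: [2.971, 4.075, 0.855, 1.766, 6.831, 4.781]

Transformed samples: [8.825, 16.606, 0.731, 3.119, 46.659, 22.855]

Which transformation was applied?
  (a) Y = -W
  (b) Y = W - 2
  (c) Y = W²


Checking option (c) Y = W²:
  W = 2.971 -> Y = 8.825 ✓
  W = 4.075 -> Y = 16.606 ✓
  W = 0.855 -> Y = 0.731 ✓
All samples match this transformation.

(c) W²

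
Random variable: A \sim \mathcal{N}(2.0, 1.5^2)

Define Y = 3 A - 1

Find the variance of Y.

For Y = aA + b: Var(Y) = a² * Var(A)
Var(A) = 1.5^2 = 2.25
Var(Y) = 3² * 2.25 = 9 * 2.25 = 20.25

20.25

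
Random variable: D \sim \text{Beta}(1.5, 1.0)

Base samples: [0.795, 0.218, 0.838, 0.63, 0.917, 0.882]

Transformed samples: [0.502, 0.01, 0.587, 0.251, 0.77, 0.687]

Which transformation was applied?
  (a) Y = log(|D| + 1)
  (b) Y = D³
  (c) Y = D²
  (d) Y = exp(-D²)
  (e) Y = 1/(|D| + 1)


Checking option (b) Y = D³:
  D = 0.795 -> Y = 0.502 ✓
  D = 0.218 -> Y = 0.01 ✓
  D = 0.838 -> Y = 0.587 ✓
All samples match this transformation.

(b) D³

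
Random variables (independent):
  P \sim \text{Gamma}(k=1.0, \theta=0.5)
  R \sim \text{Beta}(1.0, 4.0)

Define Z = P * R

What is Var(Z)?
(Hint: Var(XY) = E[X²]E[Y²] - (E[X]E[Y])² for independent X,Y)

Var(XY) = E[X²]E[Y²] - (E[X]E[Y])²
E[P] = 0.5, Var(P) = 0.25
E[R] = 0.2, Var(R) = 0.026666667
E[P²] = 0.25 + 0.5² = 0.5
E[R²] = 0.026666667 + 0.2² = 0.066666667
Var(Z) = 0.5*0.066666667 - (0.5*0.2)²
= 0.033333333 - 0.01 = 0.023333333

0.023333333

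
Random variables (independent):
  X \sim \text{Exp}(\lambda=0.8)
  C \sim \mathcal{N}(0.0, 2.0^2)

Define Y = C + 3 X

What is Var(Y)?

For independent RVs: Var(aX + bY) = a²Var(X) + b²Var(Y)
Var(X) = 1.5625
Var(C) = 4
Var(Y) = 3²*1.5625 + 1²*4
= 9*1.5625 + 1*4 = 18.0625

18.0625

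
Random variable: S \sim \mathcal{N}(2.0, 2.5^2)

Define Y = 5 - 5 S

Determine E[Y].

For Y = -5S + 5:
E[Y] = -5 * E[S] + 5
E[S] = 2.0 = 2
E[Y] = -5 * 2 + 5 = -5

-5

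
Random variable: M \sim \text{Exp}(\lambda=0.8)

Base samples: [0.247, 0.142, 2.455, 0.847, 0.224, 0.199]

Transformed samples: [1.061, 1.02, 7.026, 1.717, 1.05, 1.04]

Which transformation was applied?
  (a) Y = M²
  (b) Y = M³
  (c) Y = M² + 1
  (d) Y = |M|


Checking option (c) Y = M² + 1:
  M = 0.247 -> Y = 1.061 ✓
  M = 0.142 -> Y = 1.02 ✓
  M = 2.455 -> Y = 7.026 ✓
All samples match this transformation.

(c) M² + 1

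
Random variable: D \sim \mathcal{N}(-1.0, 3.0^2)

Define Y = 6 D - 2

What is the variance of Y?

For Y = aD + b: Var(Y) = a² * Var(D)
Var(D) = 3.0^2 = 9
Var(Y) = 6² * 9 = 36 * 9 = 324

324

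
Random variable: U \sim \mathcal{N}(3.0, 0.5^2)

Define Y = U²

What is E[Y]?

E[U²] = Var(U) + (E[U])² = 0.25 + 9 = 9.25

9.25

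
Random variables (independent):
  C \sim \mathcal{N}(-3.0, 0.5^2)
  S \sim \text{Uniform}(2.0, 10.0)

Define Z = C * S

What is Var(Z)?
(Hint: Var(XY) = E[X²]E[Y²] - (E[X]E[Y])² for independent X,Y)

Var(XY) = E[X²]E[Y²] - (E[X]E[Y])²
E[C] = -3, Var(C) = 0.25
E[S] = 6, Var(S) = 5.3333333
E[C²] = 0.25 + (-3)² = 9.25
E[S²] = 5.3333333 + 6² = 41.333333
Var(Z) = 9.25*41.333333 - (-3*6)²
= 382.33333 - 324 = 58.333333

58.333333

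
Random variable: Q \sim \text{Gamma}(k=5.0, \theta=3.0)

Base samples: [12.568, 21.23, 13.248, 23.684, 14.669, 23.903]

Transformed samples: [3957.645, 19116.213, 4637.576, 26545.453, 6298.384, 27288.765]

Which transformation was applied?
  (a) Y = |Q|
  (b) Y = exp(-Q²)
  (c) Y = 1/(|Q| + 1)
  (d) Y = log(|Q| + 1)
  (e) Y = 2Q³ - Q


Checking option (e) Y = 2Q³ - Q:
  Q = 12.568 -> Y = 3957.645 ✓
  Q = 21.23 -> Y = 19116.213 ✓
  Q = 13.248 -> Y = 4637.576 ✓
All samples match this transformation.

(e) 2Q³ - Q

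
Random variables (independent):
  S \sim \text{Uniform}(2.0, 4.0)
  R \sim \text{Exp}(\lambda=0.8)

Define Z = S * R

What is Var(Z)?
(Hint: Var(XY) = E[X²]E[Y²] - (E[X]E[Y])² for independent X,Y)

Var(XY) = E[X²]E[Y²] - (E[X]E[Y])²
E[S] = 3, Var(S) = 0.33333333
E[R] = 1.25, Var(R) = 1.5625
E[S²] = 0.33333333 + 3² = 9.3333333
E[R²] = 1.5625 + 1.25² = 3.125
Var(Z) = 9.3333333*3.125 - (3*1.25)²
= 29.166667 - 14.0625 = 15.104167

15.104167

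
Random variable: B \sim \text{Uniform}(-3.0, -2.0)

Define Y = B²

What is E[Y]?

Using E[X²] = Var(X) + (E[X])²:
E[B] = -2.5
Var(B) = (-2 + 3)^2/12 = 0.083333333
E[B²] = 0.083333333 + (-2.5)² = 0.083333333 + 6.25 = 6.3333333

6.3333333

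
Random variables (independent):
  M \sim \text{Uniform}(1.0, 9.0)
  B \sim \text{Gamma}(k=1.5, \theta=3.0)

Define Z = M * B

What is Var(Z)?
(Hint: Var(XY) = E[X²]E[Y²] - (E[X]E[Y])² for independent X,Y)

Var(XY) = E[X²]E[Y²] - (E[X]E[Y])²
E[M] = 5, Var(M) = 5.3333333
E[B] = 4.5, Var(B) = 13.5
E[M²] = 5.3333333 + 5² = 30.333333
E[B²] = 13.5 + 4.5² = 33.75
Var(Z) = 30.333333*33.75 - (5*4.5)²
= 1023.75 - 506.25 = 517.5

517.5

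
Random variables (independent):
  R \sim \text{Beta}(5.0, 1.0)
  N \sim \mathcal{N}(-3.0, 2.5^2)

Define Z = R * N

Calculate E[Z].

For independent RVs: E[XY] = E[X]*E[Y]
E[R] = 0.83333333
E[N] = -3
E[Z] = 0.83333333 * (-3) = -2.5

-2.5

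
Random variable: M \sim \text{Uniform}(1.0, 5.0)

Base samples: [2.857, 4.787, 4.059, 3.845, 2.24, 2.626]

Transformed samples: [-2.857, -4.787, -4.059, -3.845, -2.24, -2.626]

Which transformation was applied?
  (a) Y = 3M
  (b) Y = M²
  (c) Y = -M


Checking option (c) Y = -M:
  M = 2.857 -> Y = -2.857 ✓
  M = 4.787 -> Y = -4.787 ✓
  M = 4.059 -> Y = -4.059 ✓
All samples match this transformation.

(c) -M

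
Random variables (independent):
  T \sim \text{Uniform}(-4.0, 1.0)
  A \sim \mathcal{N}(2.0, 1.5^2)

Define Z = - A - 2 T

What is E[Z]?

E[Z] = -2*E[T] - 1*E[A]
E[T] = -1.5
E[A] = 2
E[Z] = -2*(-1.5) - 1*2 = 1

1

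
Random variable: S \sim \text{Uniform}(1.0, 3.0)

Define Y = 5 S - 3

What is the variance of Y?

For Y = aS + b: Var(Y) = a² * Var(S)
Var(S) = (3 - 1)^2/12 = 0.33333333
Var(Y) = 5² * 0.33333333 = 25 * 0.33333333 = 8.3333333

8.3333333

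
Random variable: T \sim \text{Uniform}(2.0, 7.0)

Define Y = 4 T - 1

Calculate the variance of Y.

For Y = aT + b: Var(Y) = a² * Var(T)
Var(T) = (7 - 2)^2/12 = 2.0833333
Var(Y) = 4² * 2.0833333 = 16 * 2.0833333 = 33.333333

33.333333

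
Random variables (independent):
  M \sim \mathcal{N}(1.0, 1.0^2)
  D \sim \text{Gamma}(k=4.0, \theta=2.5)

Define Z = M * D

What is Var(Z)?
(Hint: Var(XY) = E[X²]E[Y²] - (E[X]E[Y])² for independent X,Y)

Var(XY) = E[X²]E[Y²] - (E[X]E[Y])²
E[M] = 1, Var(M) = 1
E[D] = 10, Var(D) = 25
E[M²] = 1 + 1² = 2
E[D²] = 25 + 10² = 125
Var(Z) = 2*125 - (1*10)²
= 250 - 100 = 150

150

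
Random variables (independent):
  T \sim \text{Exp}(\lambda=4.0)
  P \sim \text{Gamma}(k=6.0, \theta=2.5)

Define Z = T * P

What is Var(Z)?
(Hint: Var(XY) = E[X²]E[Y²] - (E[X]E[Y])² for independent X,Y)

Var(XY) = E[X²]E[Y²] - (E[X]E[Y])²
E[T] = 0.25, Var(T) = 0.0625
E[P] = 15, Var(P) = 37.5
E[T²] = 0.0625 + 0.25² = 0.125
E[P²] = 37.5 + 15² = 262.5
Var(Z) = 0.125*262.5 - (0.25*15)²
= 32.8125 - 14.0625 = 18.75

18.75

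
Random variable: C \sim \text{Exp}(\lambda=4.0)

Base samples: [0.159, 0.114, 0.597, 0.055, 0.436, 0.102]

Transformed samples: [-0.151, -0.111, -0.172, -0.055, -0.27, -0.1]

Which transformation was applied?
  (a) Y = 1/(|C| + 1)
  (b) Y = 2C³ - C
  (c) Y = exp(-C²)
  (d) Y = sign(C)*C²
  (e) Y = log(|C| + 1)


Checking option (b) Y = 2C³ - C:
  C = 0.159 -> Y = -0.151 ✓
  C = 0.114 -> Y = -0.111 ✓
  C = 0.597 -> Y = -0.172 ✓
All samples match this transformation.

(b) 2C³ - C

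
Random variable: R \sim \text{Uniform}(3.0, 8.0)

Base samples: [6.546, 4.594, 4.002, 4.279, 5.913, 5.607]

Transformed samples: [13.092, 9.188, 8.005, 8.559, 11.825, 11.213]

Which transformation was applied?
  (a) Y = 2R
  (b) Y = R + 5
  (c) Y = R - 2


Checking option (a) Y = 2R:
  R = 6.546 -> Y = 13.092 ✓
  R = 4.594 -> Y = 9.188 ✓
  R = 4.002 -> Y = 8.005 ✓
All samples match this transformation.

(a) 2R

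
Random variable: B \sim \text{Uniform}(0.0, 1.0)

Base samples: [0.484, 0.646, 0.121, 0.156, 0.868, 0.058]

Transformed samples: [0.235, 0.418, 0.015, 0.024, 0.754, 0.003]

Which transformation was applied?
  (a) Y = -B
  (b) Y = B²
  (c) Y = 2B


Checking option (b) Y = B²:
  B = 0.484 -> Y = 0.235 ✓
  B = 0.646 -> Y = 0.418 ✓
  B = 0.121 -> Y = 0.015 ✓
All samples match this transformation.

(b) B²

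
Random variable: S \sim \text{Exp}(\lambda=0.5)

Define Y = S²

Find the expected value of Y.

E[S²] = Var(S) + (E[S])² = 4 + 4 = 8

8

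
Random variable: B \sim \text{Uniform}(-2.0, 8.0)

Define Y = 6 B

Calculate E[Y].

For Y = 6B:
E[Y] = 6 * E[B]
E[B] = (-2 + 8)/2 = 3
E[Y] = 6 * 3 = 18

18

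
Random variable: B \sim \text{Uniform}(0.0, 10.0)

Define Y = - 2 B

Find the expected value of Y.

For Y = -2B:
E[Y] = -2 * E[B]
E[B] = (0 + 10)/2 = 5
E[Y] = -2 * 5 = -10

-10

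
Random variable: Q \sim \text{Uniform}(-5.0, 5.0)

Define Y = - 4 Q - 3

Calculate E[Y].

For Y = -4Q - 3:
E[Y] = -4 * E[Q] - 3
E[Q] = (-5 + 5)/2 = 0
E[Y] = -4 * 0 - 3 = -3

-3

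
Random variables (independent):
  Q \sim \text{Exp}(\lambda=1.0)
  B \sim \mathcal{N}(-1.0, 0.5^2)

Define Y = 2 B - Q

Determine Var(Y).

For independent RVs: Var(aX + bY) = a²Var(X) + b²Var(Y)
Var(Q) = 1
Var(B) = 0.25
Var(Y) = (-1)²*1 + 2²*0.25
= 1*1 + 4*0.25 = 2

2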